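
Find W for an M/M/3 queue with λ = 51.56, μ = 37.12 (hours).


a = 1.3890; ρ = 0.4630; P₀ = 0.238924
Lq = P₀·a^c·ρ/(c!(1−ρ)²) = 0.17134
Wq = Lq/λ = 0.17134/51.56 = 0.003323 hr
W = Wq + 1/μ = 0.003323 + 0.02694 = 0.03026 hr

Final: 0.03026 hr


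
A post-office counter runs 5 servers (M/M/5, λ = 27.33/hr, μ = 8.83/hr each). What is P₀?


a = λ/μ = 27.33/8.83 = 3.0951; ρ = a/c = 0.6190
Σ_{k=0}^{4} a^k/k! (terms k=0..4) = 1.00000 + 3.09513 + 4.78992 + 4.94180 + 3.82388 = 17.65073
Tail: a^5/(5!(1−ρ)) = 284.04990/(120·0.3810) = 6.21324
P₀ = 1/(17.65073 + 6.21324) = 1/23.86397 = 0.041904

Final: 0.041904


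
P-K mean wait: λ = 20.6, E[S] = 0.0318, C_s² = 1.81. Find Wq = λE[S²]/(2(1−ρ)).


ρ = λ·E[S] = 20.6·0.0318 = 0.6551
E[S²] = E[S]²(1+C_s²) = 0.0318²·(1+1.81) = 0.002842
Wq = λ·E[S²]/(2(1−ρ)) = 20.6·0.002842/(2·0.3449) = 0.08486 hr

Final: 0.08486 hr


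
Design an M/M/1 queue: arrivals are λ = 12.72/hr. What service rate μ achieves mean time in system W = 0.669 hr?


W = 1/(μ−λ) ⇒ μ − λ = 1/W = 1/0.669 = 1.4948
μ = λ + 1/W = 12.72 + 1.4948 = 14.2148 per hr

Final: 14.2148 /hr


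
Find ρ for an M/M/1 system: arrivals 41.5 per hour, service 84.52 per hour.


ρ = λ/μ = 41.5/84.52 = 0.4910

Final: 0.4910


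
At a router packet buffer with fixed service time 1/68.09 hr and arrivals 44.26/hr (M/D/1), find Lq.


ρ = 44.26/68.09 = 0.6500
M/D/1: Lq = ρ²/(2(1−ρ)) = 0.4225/(2·0.3500) = 0.60365

Final: 0.60365


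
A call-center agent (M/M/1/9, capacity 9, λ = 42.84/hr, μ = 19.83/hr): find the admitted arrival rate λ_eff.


ρ = 2.1604; P_K = (1−ρ)ρ^9/(1−ρ^10) = 0.537358
λ_eff = λ(1 − P_K) = 42.84·(1 − 0.537358) = 42.84·0.462642 = 19.8196 /hr

Final: 19.8196 /hr


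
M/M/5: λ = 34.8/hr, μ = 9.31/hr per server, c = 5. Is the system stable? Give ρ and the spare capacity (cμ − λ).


Total capacity cμ = 5·9.31 = 46.55/hr
ρ = λ/(cμ) = 34.8/46.55 = 0.7476
Stable ⇔ ρ < 1: YES
Spare capacity = cμ − λ = 46.55 − 34.8 = 11.75/hr

Final: ρ = 0.7476; stable; margin = 11.75/hr


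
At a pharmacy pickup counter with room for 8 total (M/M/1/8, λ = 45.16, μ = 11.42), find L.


ρ = 45.16/11.42 = 3.9545
L = ρ[1 − (K+1)ρ^K + Kρ^(K+1)] / [(1−ρ)(1−ρ^(K+1))]
Numerator: 3.9545·(1 − 9·59800.199762 + 8·236477.847744) = 5352851.909090
Denominator: (-2.9545)·(-236476.847744) = 698662.770830
L = 5352851.909090/698662.770830 = 7.6616

Final: 7.6616


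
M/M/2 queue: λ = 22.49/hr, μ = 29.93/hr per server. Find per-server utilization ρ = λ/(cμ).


ρ = λ/(cμ) = 22.49/(2·29.93) = 22.49/59.86 = 0.3757

Final: 0.3757


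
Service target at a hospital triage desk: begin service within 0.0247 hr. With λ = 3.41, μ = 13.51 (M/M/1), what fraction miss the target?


ρ = 3.41/13.51 = 0.2524
P(Wq > t) = ρ·e^{−(μ−λ)t} = 0.2524·e^{−0.2495}
= 0.2524·0.779214 = 0.196678

Final: 0.196678


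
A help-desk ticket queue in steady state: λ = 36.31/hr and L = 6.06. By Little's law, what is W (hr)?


W = L/λ = 6.06/36.31 = 0.1669 hr

Final: 0.1669 hr


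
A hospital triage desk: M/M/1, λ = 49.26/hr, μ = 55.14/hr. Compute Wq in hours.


ρ = 49.26/55.14 = 0.8934
Wq = ρ/(μ−λ) = 0.8934/(55.14 − 49.26) = 0.8934/5.88 = 0.1519 hr

Final: 0.1519 hr


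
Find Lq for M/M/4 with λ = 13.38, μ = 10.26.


a = λ/μ = 1.3041; ρ = a/4 = 0.3260
P₀ = 0.270061
Lq = P₀·a^c·ρ / (c!·(1−ρ)²) = 0.270061·2.89224·0.3260/(24·0.45424)
= 0.02336

Final: 0.02336


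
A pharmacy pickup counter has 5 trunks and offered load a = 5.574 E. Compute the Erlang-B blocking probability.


B(c,a) = (a^c/c!) / Σ_{k=0}^{c} a^k/k!
a^5/5! = 44.838758
Σ terms (k=0..5): 1.00000 + 5.57400 + 15.53474 + 28.86354 + 40.22135 + 44.83876 = 136.032387
B = 44.838758/136.032387 = 0.329618

Final: 0.329618


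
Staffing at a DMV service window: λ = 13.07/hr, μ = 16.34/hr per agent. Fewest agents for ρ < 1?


Stability requires cμ > λ ⇔ c > λ/μ.
λ/μ = 13.07/16.34 = 0.7999
Minimum integer c = ⌊0.7999⌋ + 1 = 1
Check: 1·16.34 = 16.34 > 13.07, while 0·16.34 = 0.00 ≤ 13.07

Final: 1 servers


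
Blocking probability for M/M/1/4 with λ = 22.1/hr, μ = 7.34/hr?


ρ = λ/μ = 22.1/7.34 = 3.0109
P_K = (1−ρ)ρ^K/(1−ρ^(K+1)) = (-2.0109·82.183542)/(1 − 247.446360)
= -165.262818/-246.446360 = 0.670583

Final: 0.670583


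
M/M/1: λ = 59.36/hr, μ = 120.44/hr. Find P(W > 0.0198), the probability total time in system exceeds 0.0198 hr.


W ~ Exponential(μ−λ) for M/M/1.
μ − λ = 120.44 − 59.36 = 61.0800
P(W > t) = e^{−(μ−λ)t} = e^{−1.2094} = 0.298381

Final: 0.298381


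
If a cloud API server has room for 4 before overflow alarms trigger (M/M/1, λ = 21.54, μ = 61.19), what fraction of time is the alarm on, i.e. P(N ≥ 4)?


ρ = 21.54/61.19 = 0.3520
P(N ≥ n) = ρ^n = 0.3520^4 = 0.015355

Final: 0.015355


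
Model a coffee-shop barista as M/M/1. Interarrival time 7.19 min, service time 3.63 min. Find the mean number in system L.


λ = 60/7.19 = 8.3449 /hr
μ = 60/3.63 = 16.5289 /hr
ρ = λ/μ = 8.3449/16.5289 = 0.5049
L = ρ/(1−ρ) = 0.5049/0.4951 = 1.0197

Final: 1.0197


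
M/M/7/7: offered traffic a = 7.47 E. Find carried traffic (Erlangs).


B(7,7.47) = 0.277426 (Erlang-B)
Carried load = a(1 − B) = 7.47·(1 − 0.277426) = 7.47·0.722574 = 5.3976 E

Final: 5.3976 Erlangs


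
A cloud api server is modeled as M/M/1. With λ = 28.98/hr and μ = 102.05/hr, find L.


ρ = λ/μ = 28.98/102.05 = 0.2840
L = ρ/(1−ρ) = 0.2840/(1 − 0.2840) = 0.2840/0.7160 = 0.3966

Final: 0.3966


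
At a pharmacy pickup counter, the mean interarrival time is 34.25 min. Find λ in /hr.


λ = 1/(interarrival time) in consistent units.
1 hour = 60 min, so λ = 60/34.25 = 1.7518 per hour

Final: 1.7518 /hr


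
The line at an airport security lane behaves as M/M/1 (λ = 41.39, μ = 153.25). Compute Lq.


ρ = 41.39/153.25 = 0.2701
Lq = ρ²/(1−ρ) = 0.07294/0.7299 = 0.09993

Final: 0.09993


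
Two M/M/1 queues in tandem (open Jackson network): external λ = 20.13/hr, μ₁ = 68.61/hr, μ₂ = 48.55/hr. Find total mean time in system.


Each node sees arrival rate λ = 20.13/hr (tandem ⇒ throughput preserved).
W₁ = 1/(μ₁−λ) = 1/(68.61−20.13) = 0.02063 hr
W₂ = 1/(μ₂−λ) = 1/(48.55−20.13) = 0.03519 hr
W_total = W₁ + W₂ = 0.02063 + 0.03519 = 0.05581 hr

Final: 0.05581 hr


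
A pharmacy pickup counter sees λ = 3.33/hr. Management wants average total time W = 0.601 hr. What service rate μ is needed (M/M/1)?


W = 1/(μ−λ) ⇒ μ − λ = 1/W = 1/0.601 = 1.6639
μ = λ + 1/W = 3.33 + 1.6639 = 4.9939 per hr

Final: 4.9939 /hr


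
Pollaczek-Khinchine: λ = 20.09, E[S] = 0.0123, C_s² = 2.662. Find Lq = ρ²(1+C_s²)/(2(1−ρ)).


ρ = λ·E[S] = 20.09·0.0123 = 0.2471
Lq = ρ²(1+C_s²)/(2(1−ρ)) = 0.06106·(1+2.662)/(2·0.7529)
= 0.06106·3.6620/1.5058 = 0.14850

Final: 0.14850


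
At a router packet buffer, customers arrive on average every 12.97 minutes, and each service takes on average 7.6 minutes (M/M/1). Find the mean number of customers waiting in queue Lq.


λ = 60/12.97 = 4.6261 /hr
μ = 60/7.6 = 7.8947 /hr
ρ = λ/μ = 4.6261/7.8947 = 0.5860
Lq = ρ²/(1−ρ) = 0.3434/0.4140 = 0.8293

Final: 0.8293


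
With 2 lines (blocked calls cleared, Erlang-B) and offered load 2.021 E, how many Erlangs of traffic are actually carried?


B(2,2.021) = 0.403344 (Erlang-B)
Carried load = a(1 − B) = 2.021·(1 − 0.403344) = 2.021·0.596656 = 1.2058 E

Final: 1.2058 Erlangs


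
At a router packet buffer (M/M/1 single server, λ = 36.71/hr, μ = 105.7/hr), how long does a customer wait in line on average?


ρ = 36.71/105.7 = 0.3473
Wq = ρ/(μ−λ) = 0.3473/(105.7 − 36.71) = 0.3473/68.99 = 0.005034 hr

Final: 0.005034 hr


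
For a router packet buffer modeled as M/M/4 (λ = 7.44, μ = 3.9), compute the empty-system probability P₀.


a = λ/μ = 7.44/3.9 = 1.9077; ρ = a/c = 0.4769
Σ_{k=0}^{3} a^k/k! (terms k=0..3) = 1.00000 + 1.90769 + 1.81964 + 1.15711 = 5.88444
Tail: a^4/(4!(1−ρ)) = 13.24443/(24·0.5231) = 1.05501
P₀ = 1/(5.88444 + 1.05501) = 1/6.93945 = 0.144104

Final: 0.144104


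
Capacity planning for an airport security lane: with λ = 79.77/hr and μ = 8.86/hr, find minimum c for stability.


Stability requires cμ > λ ⇔ c > λ/μ.
λ/μ = 79.77/8.86 = 9.0034
Minimum integer c = ⌊9.0034⌋ + 1 = 10
Check: 10·8.86 = 88.60 > 79.77, while 9·8.86 = 79.74 ≤ 79.77

Final: 10 servers


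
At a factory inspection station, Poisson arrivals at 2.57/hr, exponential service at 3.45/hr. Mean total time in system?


W = 1/(μ−λ) = 1/(3.45 − 2.57) = 1/0.8800 = 1.1364 hr

Final: 1.1364 hr


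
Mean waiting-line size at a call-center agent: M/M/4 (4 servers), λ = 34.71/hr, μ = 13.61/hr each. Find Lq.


a = λ/μ = 2.5503; ρ = a/4 = 0.6376
P₀ = 0.069296
Lq = P₀·a^c·ρ / (c!·(1−ρ)²) = 0.069296·42.30444·0.6376/(24·0.13135)
= 0.59293

Final: 0.59293


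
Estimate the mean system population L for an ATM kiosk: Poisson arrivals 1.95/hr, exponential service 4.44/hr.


ρ = λ/μ = 1.95/4.44 = 0.4392
L = ρ/(1−ρ) = 0.4392/(1 − 0.4392) = 0.4392/0.5608 = 0.7831

Final: 0.7831


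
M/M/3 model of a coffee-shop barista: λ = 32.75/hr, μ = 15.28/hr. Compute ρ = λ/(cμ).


ρ = λ/(cμ) = 32.75/(3·15.28) = 32.75/45.84 = 0.7144

Final: 0.7144


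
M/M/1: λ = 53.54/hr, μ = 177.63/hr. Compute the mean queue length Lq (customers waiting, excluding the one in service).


ρ = 53.54/177.63 = 0.3014
Lq = ρ²/(1−ρ) = 0.09085/0.6986 = 0.1300

Final: 0.1300


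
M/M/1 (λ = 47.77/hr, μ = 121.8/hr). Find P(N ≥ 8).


ρ = 47.77/121.8 = 0.3922
P(N ≥ n) = ρ^n = 0.3922^8 = 0.0005598

Final: 0.0005598


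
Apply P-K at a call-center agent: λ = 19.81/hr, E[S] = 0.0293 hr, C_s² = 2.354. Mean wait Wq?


ρ = λ·E[S] = 19.81·0.0293 = 0.5804
E[S²] = E[S]²(1+C_s²) = 0.0293²·(1+2.354) = 0.002879
Wq = λ·E[S²]/(2(1−ρ)) = 19.81·0.002879/(2·0.4196) = 0.06798 hr

Final: 0.06798 hr


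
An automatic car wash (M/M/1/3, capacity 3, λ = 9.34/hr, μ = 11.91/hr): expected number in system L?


ρ = 9.34/11.91 = 0.7842
L = ρ[1 − (K+1)ρ^K + Kρ^(K+1)] / [(1−ρ)(1−ρ^(K+1))]
Numerator: 0.7842·(1 − 4·0.482287 + 3·0.378216) = 0.161158
Denominator: (0.2158)·(0.621784) = 0.134172
L = 0.161158/0.134172 = 1.2011

Final: 1.2011


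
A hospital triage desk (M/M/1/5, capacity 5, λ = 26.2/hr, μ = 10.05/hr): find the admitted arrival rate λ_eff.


ρ = 2.6070; P_K = (1−ρ)ρ^5/(1−ρ^6) = 0.618382
λ_eff = λ(1 − P_K) = 26.2·(1 − 0.618382) = 26.2·0.381618 = 9.9984 /hr

Final: 9.9984 /hr


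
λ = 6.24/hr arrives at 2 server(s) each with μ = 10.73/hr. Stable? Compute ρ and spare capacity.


Total capacity cμ = 2·10.73 = 21.46/hr
ρ = λ/(cμ) = 6.24/21.46 = 0.2908
Stable ⇔ ρ < 1: YES
Spare capacity = cμ − λ = 21.46 − 6.24 = 15.22/hr

Final: ρ = 0.2908; stable; margin = 15.22/hr


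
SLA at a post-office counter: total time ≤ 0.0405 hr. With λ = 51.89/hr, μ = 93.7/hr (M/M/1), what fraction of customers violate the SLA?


W ~ Exponential(μ−λ) for M/M/1.
μ − λ = 93.7 − 51.89 = 41.8100
P(W > t) = e^{−(μ−λ)t} = e^{−1.6933} = 0.183911

Final: 0.183911


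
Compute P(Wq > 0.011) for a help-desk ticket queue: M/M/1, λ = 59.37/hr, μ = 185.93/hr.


ρ = 59.37/185.93 = 0.3193
P(Wq > t) = ρ·e^{−(μ−λ)t} = 0.3193·e^{−1.3922}
= 0.3193·0.248538 = 0.079362

Final: 0.079362


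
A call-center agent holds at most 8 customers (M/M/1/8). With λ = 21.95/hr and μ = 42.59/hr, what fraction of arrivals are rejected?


ρ = λ/μ = 21.95/42.59 = 0.5154
P_K = (1−ρ)ρ^K/(1−ρ^(K+1)) = (0.4846·0.004978)/(1 − 0.002565)
= 0.002412/0.997435 = 0.002418

Final: 0.002418


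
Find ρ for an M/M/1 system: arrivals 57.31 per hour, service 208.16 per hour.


ρ = λ/μ = 57.31/208.16 = 0.2753

Final: 0.2753


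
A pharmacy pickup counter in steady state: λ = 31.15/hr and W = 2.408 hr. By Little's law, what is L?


L = λW = 31.15·2.408 = 75.0092

Final: 75.0092


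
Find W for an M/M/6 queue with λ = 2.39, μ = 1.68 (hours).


a = 1.4226; ρ = 0.2371; P₀ = 0.241038
Lq = P₀·a^c·ρ/(c!(1−ρ)²) = 0.001131
Wq = Lq/λ = 0.001131/2.39 = 0.0004730 hr
W = Wq + 1/μ = 0.0004730 + 0.59524 = 0.59571 hr

Final: 0.59571 hr


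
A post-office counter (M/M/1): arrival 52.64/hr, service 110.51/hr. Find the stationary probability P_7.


ρ = 52.64/110.51 = 0.4763
P_n = (1−ρ)·ρ^n = (1 − 0.4763)·0.4763^7 = 0.5237·0.005564 = 0.002914

Final: 0.002914


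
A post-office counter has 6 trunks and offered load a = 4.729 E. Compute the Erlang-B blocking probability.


B(c,a) = (a^c/c!) / Σ_{k=0}^{c} a^k/k!
a^6/6! = 15.534003
Σ terms (k=0..6): 1.00000 + 4.72900 + 11.18172 + 17.62612 + 20.83848 + 19.70903 + 15.53400 = 90.618355
B = 15.534003/90.618355 = 0.171422

Final: 0.171422


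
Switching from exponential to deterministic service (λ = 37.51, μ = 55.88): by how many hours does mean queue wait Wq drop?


ρ = 37.51/55.88 = 0.6713
Wq(M/M/1) = ρ/(μ−λ) = 0.6713/18.37 = 0.03654 hr
Wq(M/D/1) = ρ/(2(μ−λ)) = 0.01827 hr
Savings = 0.03654 − 0.01827 = 0.01827 hr

Final: 0.01827 hr


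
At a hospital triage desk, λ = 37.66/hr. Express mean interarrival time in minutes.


Mean interarrival time = 1/λ = 1/37.66 hour = 0.02655 hour
In minutes: 0.02655 × 60 = 1.5932 min

Final: 1.5932 min


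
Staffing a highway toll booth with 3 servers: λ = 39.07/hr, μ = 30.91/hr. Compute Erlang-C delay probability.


a = λ/μ = 1.2640; ρ = a/3 = 0.4213
P₀ = 0.274389 (from M/M/c formula)
C(c,a) = [a^c/(c!(1−ρ))]·P₀ = [2.01945/(6·0.5787)]·0.274389
= 0.58164·0.274389 = 0.159594

Final: 0.159594


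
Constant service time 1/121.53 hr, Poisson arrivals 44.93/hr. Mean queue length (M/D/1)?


ρ = 44.93/121.53 = 0.3697
M/D/1: Lq = ρ²/(2(1−ρ)) = 0.1367/(2·0.6303) = 0.10843

Final: 0.10843


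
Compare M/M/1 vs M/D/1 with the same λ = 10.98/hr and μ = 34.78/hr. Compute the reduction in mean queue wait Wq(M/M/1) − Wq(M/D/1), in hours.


ρ = 10.98/34.78 = 0.3157
Wq(M/M/1) = ρ/(μ−λ) = 0.3157/23.80 = 0.01326 hr
Wq(M/D/1) = ρ/(2(μ−λ)) = 0.006632 hr
Savings = 0.01326 − 0.006632 = 0.006632 hr

Final: 0.006632 hr


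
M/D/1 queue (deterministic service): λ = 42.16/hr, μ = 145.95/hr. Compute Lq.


ρ = 42.16/145.95 = 0.2889
M/D/1: Lq = ρ²/(2(1−ρ)) = 0.08344/(2·0.7111) = 0.05867

Final: 0.05867


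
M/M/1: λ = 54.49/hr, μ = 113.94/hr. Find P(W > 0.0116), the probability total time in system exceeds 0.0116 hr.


W ~ Exponential(μ−λ) for M/M/1.
μ − λ = 113.94 − 54.49 = 59.4500
P(W > t) = e^{−(μ−λ)t} = e^{−0.6896} = 0.501767

Final: 0.501767


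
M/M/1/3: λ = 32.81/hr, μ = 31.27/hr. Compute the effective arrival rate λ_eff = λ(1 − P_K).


ρ = 1.0492; P_K = (1−ρ)ρ^3/(1−ρ^4) = 0.268306
λ_eff = λ(1 − P_K) = 32.81·(1 − 0.268306) = 32.81·0.731694 = 24.0069 /hr

Final: 24.0069 /hr


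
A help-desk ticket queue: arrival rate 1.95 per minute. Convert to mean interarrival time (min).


Mean interarrival time = 1/λ = 1/1.95 minute = 0.51282 minute
In minutes: 0.51282 × 1 = 0.5128 min

Final: 0.5128 min


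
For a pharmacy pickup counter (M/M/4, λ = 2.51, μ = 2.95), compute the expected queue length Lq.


a = λ/μ = 0.8508; ρ = a/4 = 0.2127
P₀ = 0.426764
Lq = P₀·a^c·ρ / (c!·(1−ρ)²) = 0.426764·0.52409·0.2127/(24·0.61982)
= 0.003198

Final: 0.003198


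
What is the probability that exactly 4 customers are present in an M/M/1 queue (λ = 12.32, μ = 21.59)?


ρ = 12.32/21.59 = 0.5706
P_n = (1−ρ)·ρ^n = (1 − 0.5706)·0.5706^4 = 0.4294·0.106031 = 0.045526

Final: 0.045526


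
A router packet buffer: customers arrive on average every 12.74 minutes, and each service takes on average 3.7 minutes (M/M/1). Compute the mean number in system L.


λ = 60/12.74 = 4.7096 /hr
μ = 60/3.7 = 16.2162 /hr
ρ = λ/μ = 4.7096/16.2162 = 0.2904
L = ρ/(1−ρ) = 0.2904/0.7096 = 0.4093

Final: 0.4093


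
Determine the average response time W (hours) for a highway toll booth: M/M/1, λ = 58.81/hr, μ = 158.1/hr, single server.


W = 1/(μ−λ) = 1/(158.1 − 58.81) = 1/99.29 = 0.01007 hr

Final: 0.01007 hr


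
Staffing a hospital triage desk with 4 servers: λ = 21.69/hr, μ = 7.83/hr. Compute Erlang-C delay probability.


a = λ/μ = 2.7701; ρ = a/4 = 0.6925
P₀ = 0.052276 (from M/M/c formula)
C(c,a) = [a^c/(c!(1−ρ))]·P₀ = [58.88317/(24·0.3075)]·0.052276
= 7.97949·0.052276 = 0.417138

Final: 0.417138


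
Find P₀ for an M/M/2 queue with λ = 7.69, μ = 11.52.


a = λ/μ = 7.69/11.52 = 0.6675; ρ = a/c = 0.3338
Σ_{k=0}^{1} a^k/k! (terms k=0..1) = 1.00000 + 0.66753 = 1.66753
Tail: a^2/(2!(1−ρ)) = 0.44560/(2·0.6662) = 0.33442
P₀ = 1/(1.66753 + 0.33442) = 1/2.00195 = 0.499512

Final: 0.499512


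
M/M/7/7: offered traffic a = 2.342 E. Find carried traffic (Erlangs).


B(7,2.342) = 0.007393 (Erlang-B)
Carried load = a(1 − B) = 2.342·(1 − 0.007393) = 2.342·0.992607 = 2.3247 E

Final: 2.3247 Erlangs


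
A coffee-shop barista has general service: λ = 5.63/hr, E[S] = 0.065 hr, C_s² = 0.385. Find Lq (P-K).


ρ = λ·E[S] = 5.63·0.065 = 0.3659
Lq = ρ²(1+C_s²)/(2(1−ρ)) = 0.1339·(1+0.385)/(2·0.6341)
= 0.1339·1.3850/1.2681 = 0.14626

Final: 0.14626


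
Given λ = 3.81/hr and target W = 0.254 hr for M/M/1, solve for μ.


W = 1/(μ−λ) ⇒ μ − λ = 1/W = 1/0.254 = 3.9370
μ = λ + 1/W = 3.81 + 3.9370 = 7.7470 per hr

Final: 7.7470 /hr


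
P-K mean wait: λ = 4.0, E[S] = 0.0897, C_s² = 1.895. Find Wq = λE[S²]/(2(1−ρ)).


ρ = λ·E[S] = 4.0·0.0897 = 0.3588
E[S²] = E[S]²(1+C_s²) = 0.0897²·(1+1.895) = 0.023293
Wq = λ·E[S²]/(2(1−ρ)) = 4.0·0.023293/(2·0.6412) = 0.07266 hr

Final: 0.07266 hr


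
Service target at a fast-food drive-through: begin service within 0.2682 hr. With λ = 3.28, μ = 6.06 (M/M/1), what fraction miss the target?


ρ = 3.28/6.06 = 0.5413
P(Wq > t) = ρ·e^{−(μ−λ)t} = 0.5413·e^{−0.7456}
= 0.5413·0.474451 = 0.256799

Final: 0.256799


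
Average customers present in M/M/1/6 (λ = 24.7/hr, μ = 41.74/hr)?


ρ = 24.7/41.74 = 0.5918
L = ρ[1 − (K+1)ρ^K + Kρ^(K+1)] / [(1−ρ)(1−ρ^(K+1))]
Numerator: 0.5918·(1 − 7·0.042940 + 6·0.025410) = 0.504107
Denominator: (0.4082)·(0.974590) = 0.397868
L = 0.504107/0.397868 = 1.2670

Final: 1.2670


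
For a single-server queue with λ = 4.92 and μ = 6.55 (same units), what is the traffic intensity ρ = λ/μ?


ρ = λ/μ = 4.92/6.55 = 0.7511

Final: 0.7511


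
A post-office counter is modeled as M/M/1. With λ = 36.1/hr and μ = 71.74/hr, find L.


ρ = λ/μ = 36.1/71.74 = 0.5032
L = ρ/(1−ρ) = 0.5032/(1 − 0.5032) = 0.5032/0.4968 = 1.0129

Final: 1.0129


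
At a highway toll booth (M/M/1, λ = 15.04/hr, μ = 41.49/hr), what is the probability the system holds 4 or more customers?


ρ = 15.04/41.49 = 0.3625
P(N ≥ n) = ρ^n = 0.3625^4 = 0.017267

Final: 0.017267


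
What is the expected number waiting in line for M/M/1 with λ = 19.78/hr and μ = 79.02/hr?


ρ = 19.78/79.02 = 0.2503
Lq = ρ²/(1−ρ) = 0.06266/0.7497 = 0.08358

Final: 0.08358


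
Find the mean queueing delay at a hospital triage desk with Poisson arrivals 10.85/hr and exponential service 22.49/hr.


ρ = 10.85/22.49 = 0.4824
Wq = ρ/(μ−λ) = 0.4824/(22.49 − 10.85) = 0.4824/11.64 = 0.04145 hr

Final: 0.04145 hr


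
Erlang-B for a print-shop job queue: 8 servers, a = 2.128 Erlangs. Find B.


B(c,a) = (a^c/c!) / Σ_{k=0}^{c} a^k/k!
a^8/8! = 0.010429
Σ terms (k=0..8): 1.00000 + 2.12800 + 2.26419 + 1.60607 + 0.85443 + 0.36364 + 0.12897 + 0.03921 + 0.01043 = 8.394940
B = 0.010429/8.394940 = 0.001242

Final: 0.001242


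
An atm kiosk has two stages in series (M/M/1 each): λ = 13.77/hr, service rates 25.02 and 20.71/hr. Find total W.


Each node sees arrival rate λ = 13.77/hr (tandem ⇒ throughput preserved).
W₁ = 1/(μ₁−λ) = 1/(25.02−13.77) = 0.08889 hr
W₂ = 1/(μ₂−λ) = 1/(20.71−13.77) = 0.14409 hr
W_total = W₁ + W₂ = 0.08889 + 0.14409 = 0.23298 hr

Final: 0.23298 hr


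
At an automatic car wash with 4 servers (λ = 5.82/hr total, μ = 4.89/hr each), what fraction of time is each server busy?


ρ = λ/(cμ) = 5.82/(4·4.89) = 5.82/19.56 = 0.2975

Final: 0.2975


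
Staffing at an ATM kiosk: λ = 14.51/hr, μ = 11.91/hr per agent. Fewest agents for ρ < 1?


Stability requires cμ > λ ⇔ c > λ/μ.
λ/μ = 14.51/11.91 = 1.2183
Minimum integer c = ⌊1.2183⌋ + 1 = 2
Check: 2·11.91 = 23.82 > 14.51, while 1·11.91 = 11.91 ≤ 14.51

Final: 2 servers


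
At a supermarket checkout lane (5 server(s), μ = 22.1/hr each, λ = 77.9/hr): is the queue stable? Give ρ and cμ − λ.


Total capacity cμ = 5·22.1 = 110.50/hr
ρ = λ/(cμ) = 77.9/110.50 = 0.7050
Stable ⇔ ρ < 1: YES
Spare capacity = cμ − λ = 110.50 − 77.9 = 32.60/hr

Final: ρ = 0.7050; stable; margin = 32.60/hr


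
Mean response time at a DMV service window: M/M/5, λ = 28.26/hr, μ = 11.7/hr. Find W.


a = 2.4154; ρ = 0.4831; P₀ = 0.087531
Lq = P₀·a^c·ρ/(c!(1−ρ)²) = 0.10841
Wq = Lq/λ = 0.10841/28.26 = 0.003836 hr
W = Wq + 1/μ = 0.003836 + 0.08547 = 0.08931 hr

Final: 0.08931 hr


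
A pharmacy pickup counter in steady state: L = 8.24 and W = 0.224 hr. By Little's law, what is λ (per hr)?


λ = L/W = 8.24/0.224 = 36.7857 /hr

Final: 36.7857 /hr


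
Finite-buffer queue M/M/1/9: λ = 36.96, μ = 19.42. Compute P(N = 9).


ρ = λ/μ = 36.96/19.42 = 1.9032
P_K = (1−ρ)ρ^K/(1−ρ^(K+1)) = (-0.9032·327.600558)/(1 − 623.486953)
= -295.886395/-622.486953 = 0.475329

Final: 0.475329


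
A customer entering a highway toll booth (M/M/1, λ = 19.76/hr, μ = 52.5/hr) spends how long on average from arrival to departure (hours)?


W = 1/(μ−λ) = 1/(52.5 − 19.76) = 1/32.74 = 0.03054 hr

Final: 0.03054 hr


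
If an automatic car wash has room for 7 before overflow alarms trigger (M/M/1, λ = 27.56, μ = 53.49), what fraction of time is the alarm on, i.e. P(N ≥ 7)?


ρ = 27.56/53.49 = 0.5152
P(N ≥ n) = ρ^n = 0.5152^7 = 0.009639

Final: 0.009639


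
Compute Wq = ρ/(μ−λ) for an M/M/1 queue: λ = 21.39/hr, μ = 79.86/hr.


ρ = 21.39/79.86 = 0.2678
Wq = ρ/(μ−λ) = 0.2678/(79.86 − 21.39) = 0.2678/58.47 = 0.004581 hr

Final: 0.004581 hr


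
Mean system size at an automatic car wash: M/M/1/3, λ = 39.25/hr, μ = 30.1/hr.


ρ = 39.25/30.1 = 1.3040
L = ρ[1 − (K+1)ρ^K + Kρ^(K+1)] / [(1−ρ)(1−ρ^(K+1))]
Numerator: 1.3040·(1 − 4·2.217275 + 3·2.891297) = 1.049437
Denominator: (-0.3040)·(-1.891297) = 0.574929
L = 1.049437/0.574929 = 1.8253

Final: 1.8253


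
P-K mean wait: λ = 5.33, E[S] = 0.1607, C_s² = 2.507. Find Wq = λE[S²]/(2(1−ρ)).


ρ = λ·E[S] = 5.33·0.1607 = 0.8565
E[S²] = E[S]²(1+C_s²) = 0.1607²·(1+2.507) = 0.090566
Wq = λ·E[S²]/(2(1−ρ)) = 5.33·0.090566/(2·0.1435) = 1.68231 hr

Final: 1.68231 hr


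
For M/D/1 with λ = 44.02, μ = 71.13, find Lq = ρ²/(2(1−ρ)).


ρ = 44.02/71.13 = 0.6189
M/D/1: Lq = ρ²/(2(1−ρ)) = 0.3830/(2·0.3811) = 0.50244

Final: 0.50244


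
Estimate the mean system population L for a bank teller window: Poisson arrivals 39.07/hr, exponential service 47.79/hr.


ρ = λ/μ = 39.07/47.79 = 0.8175
L = ρ/(1−ρ) = 0.8175/(1 − 0.8175) = 0.8175/0.1825 = 4.4805

Final: 4.4805


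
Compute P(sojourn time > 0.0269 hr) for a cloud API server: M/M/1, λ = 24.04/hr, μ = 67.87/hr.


W ~ Exponential(μ−λ) for M/M/1.
μ − λ = 67.87 − 24.04 = 43.8300
P(W > t) = e^{−(μ−λ)t} = e^{−1.1790} = 0.307578

Final: 0.307578


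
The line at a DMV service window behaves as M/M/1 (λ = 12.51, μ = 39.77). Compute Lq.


ρ = 12.51/39.77 = 0.3146
Lq = ρ²/(1−ρ) = 0.09895/0.6854 = 0.1444

Final: 0.1444


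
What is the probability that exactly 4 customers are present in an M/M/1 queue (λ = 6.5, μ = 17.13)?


ρ = 6.5/17.13 = 0.3795
P_n = (1−ρ)·ρ^n = (1 − 0.3795)·0.3795^4 = 0.6205·0.020731 = 0.012865

Final: 0.012865


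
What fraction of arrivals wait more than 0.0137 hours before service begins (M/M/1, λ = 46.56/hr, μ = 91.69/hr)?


ρ = 46.56/91.69 = 0.5078
P(Wq > t) = ρ·e^{−(μ−λ)t} = 0.5078·e^{−0.6183}
= 0.5078·0.538870 = 0.273637

Final: 0.273637


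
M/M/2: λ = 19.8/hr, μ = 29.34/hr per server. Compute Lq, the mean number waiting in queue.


a = λ/μ = 0.6748; ρ = a/2 = 0.3374
P₀ = 0.495413
Lq = P₀·a^c·ρ / (c!·(1−ρ)²) = 0.495413·0.45542·0.3374/(2·0.43901)
= 0.08671

Final: 0.08671


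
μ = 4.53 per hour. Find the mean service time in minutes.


Mean service time = 1/μ = 1/4.53 hour = 0.22075 hour
In minutes: 0.22075 × 60 = 13.2450 min

Final: 13.2450 min


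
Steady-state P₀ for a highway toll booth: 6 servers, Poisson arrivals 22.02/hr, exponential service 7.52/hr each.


a = λ/μ = 22.02/7.52 = 2.9282; ρ = a/c = 0.4880
Σ_{k=0}^{5} a^k/k! (terms k=0..5) = 1.00000 + 2.92819 + 4.28715 + 4.18453 + 3.06328 + 1.79397 = 17.25713
Tail: a^6/(6!(1−ρ)) = 630.37190/(720·0.5120) = 1.71010
P₀ = 1/(17.25713 + 1.71010) = 1/18.96723 = 0.052723

Final: 0.052723


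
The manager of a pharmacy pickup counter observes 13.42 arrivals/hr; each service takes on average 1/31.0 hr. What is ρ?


ρ = λ/μ = 13.42/31.0 = 0.4329

Final: 0.4329


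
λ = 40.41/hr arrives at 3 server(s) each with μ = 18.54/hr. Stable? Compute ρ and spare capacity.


Total capacity cμ = 3·18.54 = 55.62/hr
ρ = λ/(cμ) = 40.41/55.62 = 0.7265
Stable ⇔ ρ < 1: YES
Spare capacity = cμ − λ = 55.62 − 40.41 = 15.21/hr

Final: ρ = 0.7265; stable; margin = 15.21/hr


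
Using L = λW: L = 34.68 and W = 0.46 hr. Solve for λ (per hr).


λ = L/W = 34.68/0.46 = 75.3913 /hr

Final: 75.3913 /hr


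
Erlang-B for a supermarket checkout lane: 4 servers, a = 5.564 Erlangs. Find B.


B(c,a) = (a^c/c!) / Σ_{k=0}^{c} a^k/k!
a^4/4! = 39.933488
Σ terms (k=0..4): 1.00000 + 5.56400 + 15.47905 + 28.70847 + 39.93349 = 90.685010
B = 39.933488/90.685010 = 0.440354

Final: 0.440354


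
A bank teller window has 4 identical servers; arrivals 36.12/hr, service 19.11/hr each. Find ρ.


ρ = λ/(cμ) = 36.12/(4·19.11) = 36.12/76.44 = 0.4725

Final: 0.4725


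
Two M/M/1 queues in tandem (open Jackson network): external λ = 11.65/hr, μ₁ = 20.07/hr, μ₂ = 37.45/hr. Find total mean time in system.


Each node sees arrival rate λ = 11.65/hr (tandem ⇒ throughput preserved).
W₁ = 1/(μ₁−λ) = 1/(20.07−11.65) = 0.11876 hr
W₂ = 1/(μ₂−λ) = 1/(37.45−11.65) = 0.03876 hr
W_total = W₁ + W₂ = 0.11876 + 0.03876 = 0.15752 hr

Final: 0.15752 hr


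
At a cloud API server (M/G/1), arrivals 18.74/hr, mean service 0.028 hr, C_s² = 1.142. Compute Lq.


ρ = λ·E[S] = 18.74·0.028 = 0.5247
Lq = ρ²(1+C_s²)/(2(1−ρ)) = 0.2753·(1+1.142)/(2·0.4753)
= 0.2753·2.1420/0.9506 = 0.62043

Final: 0.62043


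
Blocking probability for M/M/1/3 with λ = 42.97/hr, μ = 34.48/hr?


ρ = λ/μ = 42.97/34.48 = 1.2462
P_K = (1−ρ)ρ^K/(1−ρ^(K+1)) = (-0.2462·1.935505)/(1 − 2.412084)
= -0.476579/-1.412084 = 0.337500

Final: 0.337500


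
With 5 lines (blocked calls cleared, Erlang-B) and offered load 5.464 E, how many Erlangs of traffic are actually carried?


B(5,5.464) = 0.321331 (Erlang-B)
Carried load = a(1 − B) = 5.464·(1 − 0.321331) = 5.464·0.678669 = 3.7082 E

Final: 3.7082 Erlangs


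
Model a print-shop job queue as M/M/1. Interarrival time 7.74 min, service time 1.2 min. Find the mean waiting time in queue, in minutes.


λ = 60/7.74 = 7.7519 /hr
μ = 60/1.2 = 50.0000 /hr
ρ = λ/μ = 7.7519/50.0000 = 0.1550
Wq = ρ/(μ−λ) = 0.1550/(50.0000−7.7519) = 0.003670 hr
In minutes: 0.003670·60 = 0.2202 min

Final: 0.2202 min


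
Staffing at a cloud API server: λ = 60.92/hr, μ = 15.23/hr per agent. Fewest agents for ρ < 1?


Stability requires cμ > λ ⇔ c > λ/μ.
λ/μ = 60.92/15.23 = 4.0000
Minimum integer c = ⌊4.0000⌋ + 1 = 5
Check: 5·15.23 = 76.15 > 60.92, while 4·15.23 = 60.92 ≤ 60.92

Final: 5 servers


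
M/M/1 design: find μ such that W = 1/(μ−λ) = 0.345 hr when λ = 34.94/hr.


W = 1/(μ−λ) ⇒ μ − λ = 1/W = 1/0.345 = 2.8986
μ = λ + 1/W = 34.94 + 2.8986 = 37.8386 per hr

Final: 37.8386 /hr


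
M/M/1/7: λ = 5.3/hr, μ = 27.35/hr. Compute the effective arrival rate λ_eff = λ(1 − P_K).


ρ = 0.1938; P_K = (1−ρ)ρ^7/(1−ρ^8) = 0.000008273
λ_eff = λ(1 − P_K) = 5.3·(1 − 0.000008273) = 5.3·0.999992 = 5.3000 /hr

Final: 5.3000 /hr


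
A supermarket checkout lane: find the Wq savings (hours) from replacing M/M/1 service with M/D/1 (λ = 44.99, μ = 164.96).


ρ = 44.99/164.96 = 0.2727
Wq(M/M/1) = ρ/(μ−λ) = 0.2727/119.97 = 0.002273 hr
Wq(M/D/1) = ρ/(2(μ−λ)) = 0.001137 hr
Savings = 0.002273 − 0.001137 = 0.001137 hr

Final: 0.001137 hr


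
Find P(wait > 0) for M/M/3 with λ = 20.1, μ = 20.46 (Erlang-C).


a = λ/μ = 0.9824; ρ = a/3 = 0.3275
P₀ = 0.370380 (from M/M/c formula)
C(c,a) = [a^c/(c!(1−ρ))]·P₀ = [0.94814/(6·0.6725)]·0.370380
= 0.23497·0.370380 = 0.087027

Final: 0.087027


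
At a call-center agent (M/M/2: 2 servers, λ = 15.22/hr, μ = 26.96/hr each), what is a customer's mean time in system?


a = 0.5645; ρ = 0.2823; P₀ = 0.559734
Lq = P₀·a^c·ρ/(c!(1−ρ)²) = 0.04887
Wq = Lq/λ = 0.04887/15.22 = 0.003211 hr
W = Wq + 1/μ = 0.003211 + 0.03709 = 0.04030 hr

Final: 0.04030 hr


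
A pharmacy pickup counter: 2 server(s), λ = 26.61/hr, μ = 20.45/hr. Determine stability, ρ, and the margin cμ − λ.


Total capacity cμ = 2·20.45 = 40.90/hr
ρ = λ/(cμ) = 26.61/40.90 = 0.6506
Stable ⇔ ρ < 1: YES
Spare capacity = cμ − λ = 40.90 − 26.61 = 14.29/hr

Final: ρ = 0.6506; stable; margin = 14.29/hr


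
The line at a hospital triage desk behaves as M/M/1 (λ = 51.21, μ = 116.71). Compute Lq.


ρ = 51.21/116.71 = 0.4388
Lq = ρ²/(1−ρ) = 0.1925/0.5612 = 0.3431

Final: 0.3431


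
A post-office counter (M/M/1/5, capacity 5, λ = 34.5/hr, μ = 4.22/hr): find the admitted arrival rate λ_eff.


ρ = 8.1754; P_K = (1−ρ)ρ^5/(1−ρ^6) = 0.877684
λ_eff = λ(1 − P_K) = 34.5·(1 − 0.877684) = 34.5·0.122316 = 4.2199 /hr

Final: 4.2199 /hr


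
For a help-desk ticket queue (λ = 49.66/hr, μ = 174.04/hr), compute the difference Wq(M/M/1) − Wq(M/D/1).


ρ = 49.66/174.04 = 0.2853
Wq(M/M/1) = ρ/(μ−λ) = 0.2853/124.38 = 0.002294 hr
Wq(M/D/1) = ρ/(2(μ−λ)) = 0.001147 hr
Savings = 0.002294 − 0.001147 = 0.001147 hr

Final: 0.001147 hr


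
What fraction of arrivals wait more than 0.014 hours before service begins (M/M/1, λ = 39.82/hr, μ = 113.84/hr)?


ρ = 39.82/113.84 = 0.3498
P(Wq > t) = ρ·e^{−(μ−λ)t} = 0.3498·e^{−1.0363}
= 0.3498·0.354772 = 0.124095

Final: 0.124095


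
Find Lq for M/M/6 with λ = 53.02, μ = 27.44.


a = λ/μ = 1.9322; ρ = a/6 = 0.3220
P₀ = 0.144653
Lq = P₀·a^c·ρ / (c!·(1−ρ)²) = 0.144653·52.03957·0.3220/(720·0.45964)
= 0.007325

Final: 0.007325


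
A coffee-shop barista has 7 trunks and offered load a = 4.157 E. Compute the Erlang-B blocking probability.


B(c,a) = (a^c/c!) / Σ_{k=0}^{c} a^k/k!
a^7/7! = 4.256275
Σ terms (k=0..7): 1.00000 + 4.15700 + 8.64032 + 11.97261 + 12.44253 + 10.34472 + 7.16717 + 4.25627 = 59.980636
B = 4.256275/59.980636 = 0.070961

Final: 0.070961


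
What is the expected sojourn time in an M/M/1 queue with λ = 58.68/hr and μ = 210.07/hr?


W = 1/(μ−λ) = 1/(210.07 − 58.68) = 1/151.39 = 0.006605 hr

Final: 0.006605 hr


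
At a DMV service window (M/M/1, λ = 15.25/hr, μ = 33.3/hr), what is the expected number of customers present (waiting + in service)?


ρ = λ/μ = 15.25/33.3 = 0.4580
L = ρ/(1−ρ) = 0.4580/(1 − 0.4580) = 0.4580/0.5420 = 0.8449

Final: 0.8449


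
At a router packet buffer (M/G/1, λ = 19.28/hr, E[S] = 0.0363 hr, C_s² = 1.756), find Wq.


ρ = λ·E[S] = 19.28·0.0363 = 0.6999
E[S²] = E[S]²(1+C_s²) = 0.0363²·(1+1.756) = 0.003632
Wq = λ·E[S²]/(2(1−ρ)) = 19.28·0.003632/(2·0.3001) = 0.11664 hr

Final: 0.11664 hr


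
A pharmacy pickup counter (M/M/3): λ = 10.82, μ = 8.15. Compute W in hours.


a = 1.3276; ρ = 0.4425; P₀ = 0.255855
Lq = P₀·a^c·ρ/(c!(1−ρ)²) = 0.14209
Wq = Lq/λ = 0.14209/10.82 = 0.01313 hr
W = Wq + 1/μ = 0.01313 + 0.12270 = 0.13583 hr

Final: 0.13583 hr


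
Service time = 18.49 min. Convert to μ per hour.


μ = 1/(service time) in consistent units.
1 hour = 60 min, so μ = 60/18.49 = 3.2450 per hour

Final: 3.2450 /hr


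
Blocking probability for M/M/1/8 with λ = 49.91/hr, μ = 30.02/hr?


ρ = λ/μ = 49.91/30.02 = 1.6626
P_K = (1−ρ)ρ^K/(1−ρ^(K+1)) = (-0.6626·58.373409)/(1 − 97.049195)
= -38.675786/-96.049195 = 0.402666

Final: 0.402666


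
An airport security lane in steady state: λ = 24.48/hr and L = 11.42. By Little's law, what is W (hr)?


W = L/λ = 11.42/24.48 = 0.4665 hr

Final: 0.4665 hr


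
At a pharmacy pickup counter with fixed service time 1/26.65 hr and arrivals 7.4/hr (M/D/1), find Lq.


ρ = 7.4/26.65 = 0.2777
M/D/1: Lq = ρ²/(2(1−ρ)) = 0.07710/(2·0.7223) = 0.05337

Final: 0.05337


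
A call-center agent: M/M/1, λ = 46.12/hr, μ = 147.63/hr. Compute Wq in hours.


ρ = 46.12/147.63 = 0.3124
Wq = ρ/(μ−λ) = 0.3124/(147.63 − 46.12) = 0.3124/101.51 = 0.003078 hr

Final: 0.003078 hr


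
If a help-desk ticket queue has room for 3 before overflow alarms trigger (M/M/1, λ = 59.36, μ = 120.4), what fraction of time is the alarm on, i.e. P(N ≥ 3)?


ρ = 59.36/120.4 = 0.4930
P(N ≥ n) = ρ^n = 0.4930^3 = 0.119840

Final: 0.119840


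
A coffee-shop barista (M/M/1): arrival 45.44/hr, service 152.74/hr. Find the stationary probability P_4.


ρ = 45.44/152.74 = 0.2975
P_n = (1−ρ)·ρ^n = (1 − 0.2975)·0.2975^4 = 0.7025·0.007833 = 0.005503

Final: 0.005503


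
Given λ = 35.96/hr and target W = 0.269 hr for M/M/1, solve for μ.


W = 1/(μ−λ) ⇒ μ − λ = 1/W = 1/0.269 = 3.7175
μ = λ + 1/W = 35.96 + 3.7175 = 39.6775 per hr

Final: 39.6775 /hr


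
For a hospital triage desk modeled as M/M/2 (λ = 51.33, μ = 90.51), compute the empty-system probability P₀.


a = λ/μ = 51.33/90.51 = 0.5671; ρ = a/c = 0.2836
Σ_{k=0}^{1} a^k/k! (terms k=0..1) = 1.00000 + 0.56712 = 1.56712
Tail: a^2/(2!(1−ρ)) = 0.32162/(2·0.7164) = 0.22446
P₀ = 1/(1.56712 + 0.22446) = 1/1.79158 = 0.558167

Final: 0.558167


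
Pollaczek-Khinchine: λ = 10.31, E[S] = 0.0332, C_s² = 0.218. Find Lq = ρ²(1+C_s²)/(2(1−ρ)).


ρ = λ·E[S] = 10.31·0.0332 = 0.3423
Lq = ρ²(1+C_s²)/(2(1−ρ)) = 0.1172·(1+0.218)/(2·0.6577)
= 0.1172·1.2180/1.3154 = 0.10849

Final: 0.10849


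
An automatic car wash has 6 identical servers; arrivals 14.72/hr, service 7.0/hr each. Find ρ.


ρ = λ/(cμ) = 14.72/(6·7.0) = 14.72/42.00 = 0.3505

Final: 0.3505


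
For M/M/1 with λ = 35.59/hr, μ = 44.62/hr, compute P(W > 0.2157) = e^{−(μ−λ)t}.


W ~ Exponential(μ−λ) for M/M/1.
μ − λ = 44.62 − 35.59 = 9.0300
P(W > t) = e^{−(μ−λ)t} = e^{−1.9478} = 0.142592

Final: 0.142592


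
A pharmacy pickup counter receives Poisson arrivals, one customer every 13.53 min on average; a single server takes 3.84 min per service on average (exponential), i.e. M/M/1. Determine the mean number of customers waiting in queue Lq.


λ = 60/13.53 = 4.4346 /hr
μ = 60/3.84 = 15.6250 /hr
ρ = λ/μ = 4.4346/15.6250 = 0.2838
Lq = ρ²/(1−ρ) = 0.08055/0.7162 = 0.1125

Final: 0.1125


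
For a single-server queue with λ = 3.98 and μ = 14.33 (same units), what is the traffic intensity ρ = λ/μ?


ρ = λ/μ = 3.98/14.33 = 0.2777

Final: 0.2777


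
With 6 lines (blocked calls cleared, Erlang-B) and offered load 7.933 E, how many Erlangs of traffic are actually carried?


B(6,7.933) = 0.386085 (Erlang-B)
Carried load = a(1 − B) = 7.933·(1 − 0.386085) = 7.933·0.613915 = 4.8702 E

Final: 4.8702 Erlangs


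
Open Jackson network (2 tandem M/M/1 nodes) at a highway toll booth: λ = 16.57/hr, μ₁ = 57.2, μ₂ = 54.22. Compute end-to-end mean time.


Each node sees arrival rate λ = 16.57/hr (tandem ⇒ throughput preserved).
W₁ = 1/(μ₁−λ) = 1/(57.2−16.57) = 0.02461 hr
W₂ = 1/(μ₂−λ) = 1/(54.22−16.57) = 0.02656 hr
W_total = W₁ + W₂ = 0.02461 + 0.02656 = 0.05117 hr

Final: 0.05117 hr


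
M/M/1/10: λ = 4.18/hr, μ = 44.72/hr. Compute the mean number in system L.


ρ = 4.18/44.72 = 0.09347
L = ρ[1 − (K+1)ρ^K + Kρ^(K+1)] / [(1−ρ)(1−ρ^(K+1))]
Numerator: 0.09347·(1 − 11·5.090e-11 + 10·4.758e-12) = 0.093470
Denominator: (0.9065)·(1.000000) = 0.906530
L = 0.093470/0.906530 = 0.1031

Final: 0.1031


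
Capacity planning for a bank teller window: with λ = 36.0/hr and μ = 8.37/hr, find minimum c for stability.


Stability requires cμ > λ ⇔ c > λ/μ.
λ/μ = 36.0/8.37 = 4.3011
Minimum integer c = ⌊4.3011⌋ + 1 = 5
Check: 5·8.37 = 41.85 > 36.0, while 4·8.37 = 33.48 ≤ 36.0

Final: 5 servers


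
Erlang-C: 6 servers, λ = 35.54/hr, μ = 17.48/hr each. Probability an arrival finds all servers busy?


a = λ/μ = 2.0332; ρ = a/6 = 0.3389
P₀ = 0.130704 (from M/M/c formula)
C(c,a) = [a^c/(c!(1−ρ))]·P₀ = [70.64086/(720·0.6611)]·0.130704
= 0.14840·0.130704 = 0.019396

Final: 0.019396


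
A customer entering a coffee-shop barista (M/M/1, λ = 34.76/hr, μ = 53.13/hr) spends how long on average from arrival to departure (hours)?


W = 1/(μ−λ) = 1/(53.13 − 34.76) = 1/18.37 = 0.05444 hr

Final: 0.05444 hr


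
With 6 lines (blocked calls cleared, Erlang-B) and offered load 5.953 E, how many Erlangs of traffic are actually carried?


B(6,5.953) = 0.261616 (Erlang-B)
Carried load = a(1 − B) = 5.953·(1 − 0.261616) = 5.953·0.738384 = 4.3956 E

Final: 4.3956 Erlangs


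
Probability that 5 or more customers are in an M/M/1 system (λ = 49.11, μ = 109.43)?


ρ = 49.11/109.43 = 0.4488
P(N ≥ n) = ρ^n = 0.4488^5 = 0.018204

Final: 0.018204


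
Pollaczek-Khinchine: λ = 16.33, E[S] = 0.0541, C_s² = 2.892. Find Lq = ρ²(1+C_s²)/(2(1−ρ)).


ρ = λ·E[S] = 16.33·0.0541 = 0.8835
Lq = ρ²(1+C_s²)/(2(1−ρ)) = 0.7805·(1+2.892)/(2·0.1165)
= 0.7805·3.8920/0.2331 = 13.03193

Final: 13.03193


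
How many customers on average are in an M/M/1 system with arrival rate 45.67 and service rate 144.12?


ρ = λ/μ = 45.67/144.12 = 0.3169
L = ρ/(1−ρ) = 0.3169/(1 − 0.3169) = 0.3169/0.6831 = 0.4639

Final: 0.4639


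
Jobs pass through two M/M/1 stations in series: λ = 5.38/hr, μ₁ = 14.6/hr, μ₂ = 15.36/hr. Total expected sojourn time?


Each node sees arrival rate λ = 5.38/hr (tandem ⇒ throughput preserved).
W₁ = 1/(μ₁−λ) = 1/(14.6−5.38) = 0.10846 hr
W₂ = 1/(μ₂−λ) = 1/(15.36−5.38) = 0.10020 hr
W_total = W₁ + W₂ = 0.10846 + 0.10020 = 0.20866 hr

Final: 0.20866 hr


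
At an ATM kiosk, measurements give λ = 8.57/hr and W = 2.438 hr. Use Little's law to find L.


L = λW = 8.57·2.438 = 20.8937

Final: 20.8937


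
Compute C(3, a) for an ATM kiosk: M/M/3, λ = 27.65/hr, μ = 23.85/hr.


a = λ/μ = 1.1593; ρ = a/3 = 0.3864
P₀ = 0.307256 (from M/M/c formula)
C(c,a) = [a^c/(c!(1−ρ))]·P₀ = [1.55819/(6·0.6136)]·0.307256
= 0.42327·0.307256 = 0.130051

Final: 0.130051
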